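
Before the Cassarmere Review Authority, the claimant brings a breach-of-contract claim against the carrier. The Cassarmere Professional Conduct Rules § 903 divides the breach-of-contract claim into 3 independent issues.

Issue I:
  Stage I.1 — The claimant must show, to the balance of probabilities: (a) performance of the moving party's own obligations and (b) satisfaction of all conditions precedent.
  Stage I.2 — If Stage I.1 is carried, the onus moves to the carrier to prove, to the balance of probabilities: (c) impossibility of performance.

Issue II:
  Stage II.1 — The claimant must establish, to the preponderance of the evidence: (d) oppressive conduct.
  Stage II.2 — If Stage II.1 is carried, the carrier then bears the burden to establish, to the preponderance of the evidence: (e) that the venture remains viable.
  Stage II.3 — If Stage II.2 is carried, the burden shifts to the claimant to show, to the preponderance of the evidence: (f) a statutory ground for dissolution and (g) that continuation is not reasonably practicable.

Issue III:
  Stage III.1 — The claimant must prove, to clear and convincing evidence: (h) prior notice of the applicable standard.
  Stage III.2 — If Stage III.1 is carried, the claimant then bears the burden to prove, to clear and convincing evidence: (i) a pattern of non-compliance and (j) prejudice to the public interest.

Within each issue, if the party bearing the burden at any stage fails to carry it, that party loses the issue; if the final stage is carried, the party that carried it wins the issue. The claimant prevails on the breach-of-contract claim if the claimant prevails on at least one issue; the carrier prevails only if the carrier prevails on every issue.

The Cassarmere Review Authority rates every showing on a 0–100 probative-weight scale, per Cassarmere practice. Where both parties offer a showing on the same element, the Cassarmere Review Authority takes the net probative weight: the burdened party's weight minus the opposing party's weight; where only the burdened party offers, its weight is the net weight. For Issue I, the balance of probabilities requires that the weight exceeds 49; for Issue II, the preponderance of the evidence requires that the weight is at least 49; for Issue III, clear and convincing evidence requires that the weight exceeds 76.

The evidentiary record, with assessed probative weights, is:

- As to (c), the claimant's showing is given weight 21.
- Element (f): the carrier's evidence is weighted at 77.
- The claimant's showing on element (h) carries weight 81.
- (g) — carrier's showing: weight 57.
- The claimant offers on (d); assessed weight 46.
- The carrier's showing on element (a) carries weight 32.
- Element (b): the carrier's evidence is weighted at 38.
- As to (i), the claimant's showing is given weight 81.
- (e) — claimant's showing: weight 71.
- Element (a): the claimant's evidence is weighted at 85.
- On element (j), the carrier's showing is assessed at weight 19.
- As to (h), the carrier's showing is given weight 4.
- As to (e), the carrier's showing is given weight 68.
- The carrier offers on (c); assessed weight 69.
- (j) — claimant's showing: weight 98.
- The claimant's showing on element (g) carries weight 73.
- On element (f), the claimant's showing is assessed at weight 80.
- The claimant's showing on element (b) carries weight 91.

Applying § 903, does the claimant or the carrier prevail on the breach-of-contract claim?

— Issue I —
At Stage I.1 the claimant must meet the balance of probabilities (weight exceeds 49): on (a) the weight is 85 less the opposing 32 gives net 53, > 49, so (a) meets the standard; on (b) the weight is 91 less the opposing 38 gives net 53, which does exceed 49, so (b) meets the standard.
  All elements met. The burden passes to the carrier.
At Stage I.2 the carrier must meet the balance of probabilities (weight exceeds 49): on (c) the weight is 69 less the opposing 21 gives net 48, ≤ 49, so (c) does not meet the standard.
  The carrier does not carry Stage I.2.
The analysis ends at Stage I.2; the claimant prevails on this issue.
— Issue II —
Stage II.1 (claimant, the preponderance of the evidence, weight is at least 49): (d) 46 < 49 — fails.
  Not every element is met, so the claimant fails to carry Stage II.1.
The carrier prevails on this issue.
— Issue III —
Stage III.1 — burden on claimant; standard: clear and convincing evidence (weight exceeds 76).
    (h): 81 − 4 = 77 > 76 [met]
  Stage III.1 is satisfied; the claimant continues to bear the burden.
Stage III.2 — burden on claimant; standard: clear and convincing evidence (weight exceeds 76).
    (i): 81 > 76 [met]
    (j): 98 − 19 = 79 > 76 [met]
  The claimant carries the last stage.
All stages carried — the claimant prevails on this issue.
Per-issue: Issue I → claimant; Issue II → carrier; Issue III → claimant. The claimant must prevail on at least one issue; overall, the claimant prevails.

claimant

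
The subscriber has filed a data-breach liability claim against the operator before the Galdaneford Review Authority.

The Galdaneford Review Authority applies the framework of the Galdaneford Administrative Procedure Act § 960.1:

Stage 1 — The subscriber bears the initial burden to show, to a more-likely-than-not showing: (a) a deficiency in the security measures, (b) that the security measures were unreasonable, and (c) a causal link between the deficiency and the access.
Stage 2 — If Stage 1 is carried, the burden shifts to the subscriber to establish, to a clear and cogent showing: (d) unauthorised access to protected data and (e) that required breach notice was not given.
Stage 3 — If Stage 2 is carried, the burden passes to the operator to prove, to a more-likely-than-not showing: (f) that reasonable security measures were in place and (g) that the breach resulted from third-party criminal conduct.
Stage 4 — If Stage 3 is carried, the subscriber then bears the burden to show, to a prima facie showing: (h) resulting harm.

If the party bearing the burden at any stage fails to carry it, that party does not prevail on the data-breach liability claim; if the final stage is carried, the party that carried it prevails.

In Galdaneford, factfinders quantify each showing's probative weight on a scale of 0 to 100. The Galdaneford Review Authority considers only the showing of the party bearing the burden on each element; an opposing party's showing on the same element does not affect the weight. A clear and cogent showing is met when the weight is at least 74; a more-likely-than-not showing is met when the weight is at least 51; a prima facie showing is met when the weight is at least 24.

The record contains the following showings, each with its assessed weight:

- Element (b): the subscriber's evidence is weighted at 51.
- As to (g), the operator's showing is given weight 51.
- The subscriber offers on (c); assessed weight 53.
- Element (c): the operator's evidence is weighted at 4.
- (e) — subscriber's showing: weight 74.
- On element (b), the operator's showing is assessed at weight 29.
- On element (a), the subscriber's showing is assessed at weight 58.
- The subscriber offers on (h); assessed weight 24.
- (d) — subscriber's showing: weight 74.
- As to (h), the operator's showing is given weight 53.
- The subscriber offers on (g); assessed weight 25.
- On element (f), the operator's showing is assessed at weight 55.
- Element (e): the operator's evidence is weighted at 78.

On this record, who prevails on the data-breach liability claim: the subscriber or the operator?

Stage 1 (subscriber, a more-likely-than-not showing, weight is at least 51): (a) 58 ≥ 51 — meets; (b) 51 (operator's 29 disregarded) ≥ 51 — meets; (c) 53 (operator's 4 disregarded) ≥ 51 — meets.
  All elements met. The subscriber retains the burden for Stage 2.
Stage 2 (subscriber, a clear and cogent showing, weight is at least 74): (d) 74 ≥ 74 — meets; (e) 74 (operator's 78 disregarded) ≥ 74 — meets.
  The subscriber carries Stage 2; the operator now bears the burden.
Stage 3 (operator, a more-likely-than-not showing, weight is at least 51): (f) 55 ≥ 51 — meets; (g) 51 (subscriber's 25 disregarded) ≥ 51 — meets.
  Stage 3 is satisfied; the onus moves to the subscriber.
Stage 4 (subscriber, a prima facie showing, weight is at least 24): (h) 24 (operator's 53 disregarded) ≥ 24 — meets.
  All elements met at the final stage.
All stages carried — the subscriber prevails.

subscriber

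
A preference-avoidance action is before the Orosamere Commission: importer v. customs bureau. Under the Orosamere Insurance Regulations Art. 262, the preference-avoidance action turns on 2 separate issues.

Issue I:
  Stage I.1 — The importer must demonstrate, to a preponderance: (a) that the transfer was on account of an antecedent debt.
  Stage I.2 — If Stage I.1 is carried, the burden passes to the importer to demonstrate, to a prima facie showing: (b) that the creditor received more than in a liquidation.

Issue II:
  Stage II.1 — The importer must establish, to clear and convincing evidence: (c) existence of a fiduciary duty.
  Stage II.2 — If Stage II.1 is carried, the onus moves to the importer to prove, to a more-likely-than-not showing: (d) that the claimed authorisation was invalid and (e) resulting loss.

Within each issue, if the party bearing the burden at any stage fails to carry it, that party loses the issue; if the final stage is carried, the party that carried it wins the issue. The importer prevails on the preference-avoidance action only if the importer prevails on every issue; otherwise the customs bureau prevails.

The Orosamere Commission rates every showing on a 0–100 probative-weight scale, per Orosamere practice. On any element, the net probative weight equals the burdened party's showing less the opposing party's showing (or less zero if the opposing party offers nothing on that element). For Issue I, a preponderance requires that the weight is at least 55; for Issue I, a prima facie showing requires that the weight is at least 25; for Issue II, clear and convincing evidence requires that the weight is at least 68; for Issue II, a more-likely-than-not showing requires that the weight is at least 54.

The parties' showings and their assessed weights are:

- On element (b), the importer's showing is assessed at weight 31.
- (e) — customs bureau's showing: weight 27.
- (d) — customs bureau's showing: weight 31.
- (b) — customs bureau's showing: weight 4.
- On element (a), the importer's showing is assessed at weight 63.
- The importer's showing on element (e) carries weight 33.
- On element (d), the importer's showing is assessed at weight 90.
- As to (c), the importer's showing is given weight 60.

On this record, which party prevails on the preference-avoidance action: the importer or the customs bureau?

— Issue I —
Stage I.1 (importer, a preponderance, weight is at least 55): (a) 63 ≥ 55 — meets.
  Stage I.1 carried; the burden remains with the importer.
Stage I.2 (importer, a prima facie showing, weight is at least 25): (b) net 31−4=27 ≥ 25 — meets.
  All elements met at the final stage.
Every stage carried; the importer prevails on this issue.
— Issue II —
Stage II.1 (importer, clear and convincing evidence, weight is at least 68): (c) 60 < 68 — fails.
  Stage II.1 not carried; the importer fails its burden.
The customs bureau prevails on this issue.
Per-issue: Issue I → importer; Issue II → customs bureau. The importer must prevail on every issue; overall, the customs bureau prevails.

customs bureau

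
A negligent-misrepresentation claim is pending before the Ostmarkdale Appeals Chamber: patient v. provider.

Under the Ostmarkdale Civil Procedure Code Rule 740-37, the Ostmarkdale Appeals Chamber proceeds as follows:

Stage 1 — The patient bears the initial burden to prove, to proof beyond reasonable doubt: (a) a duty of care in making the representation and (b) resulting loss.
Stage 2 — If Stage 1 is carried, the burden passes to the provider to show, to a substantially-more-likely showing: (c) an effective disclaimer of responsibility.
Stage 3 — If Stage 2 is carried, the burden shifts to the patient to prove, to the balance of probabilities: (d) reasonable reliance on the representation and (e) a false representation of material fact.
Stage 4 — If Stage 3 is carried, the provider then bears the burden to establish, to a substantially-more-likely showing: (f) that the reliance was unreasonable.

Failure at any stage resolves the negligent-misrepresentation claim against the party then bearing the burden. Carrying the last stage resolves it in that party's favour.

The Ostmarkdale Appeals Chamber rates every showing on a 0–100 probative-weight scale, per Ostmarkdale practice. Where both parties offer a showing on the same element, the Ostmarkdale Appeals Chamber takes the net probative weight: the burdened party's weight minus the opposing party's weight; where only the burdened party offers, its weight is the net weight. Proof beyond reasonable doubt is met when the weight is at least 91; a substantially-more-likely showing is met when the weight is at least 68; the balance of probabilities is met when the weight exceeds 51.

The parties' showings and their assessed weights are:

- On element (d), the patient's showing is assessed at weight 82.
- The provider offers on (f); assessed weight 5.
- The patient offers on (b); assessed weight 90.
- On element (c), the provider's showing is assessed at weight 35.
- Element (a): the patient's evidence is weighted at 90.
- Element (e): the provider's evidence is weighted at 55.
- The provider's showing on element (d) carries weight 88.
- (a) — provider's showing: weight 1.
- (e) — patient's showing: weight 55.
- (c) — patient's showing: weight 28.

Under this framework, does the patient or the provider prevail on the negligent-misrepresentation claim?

provider

Stage 1 (patient, proof beyond reasonable doubt, weight is at least 91): (a) net 90−1=89 < 91 — fails; (b) 90 < 91 — fails.
  The patient does not carry Stage 1.
The analysis ends at Stage 1; the provider prevails.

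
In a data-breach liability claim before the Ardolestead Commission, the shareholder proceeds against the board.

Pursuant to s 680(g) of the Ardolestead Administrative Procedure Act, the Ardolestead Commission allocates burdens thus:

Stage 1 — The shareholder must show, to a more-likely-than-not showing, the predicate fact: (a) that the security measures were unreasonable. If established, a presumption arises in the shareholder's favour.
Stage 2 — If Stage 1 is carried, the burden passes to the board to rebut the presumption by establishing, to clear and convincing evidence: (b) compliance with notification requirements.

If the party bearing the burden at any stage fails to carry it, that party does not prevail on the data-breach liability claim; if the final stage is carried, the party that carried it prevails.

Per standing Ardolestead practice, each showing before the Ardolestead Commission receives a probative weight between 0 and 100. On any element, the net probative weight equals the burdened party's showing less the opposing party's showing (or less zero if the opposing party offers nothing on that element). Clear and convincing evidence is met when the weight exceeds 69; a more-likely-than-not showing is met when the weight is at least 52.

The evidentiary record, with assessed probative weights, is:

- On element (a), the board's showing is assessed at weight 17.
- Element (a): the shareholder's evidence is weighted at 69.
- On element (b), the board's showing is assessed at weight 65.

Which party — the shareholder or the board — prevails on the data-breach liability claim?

shareholder

At Stage 1 the shareholder must meet a more-likely-than-not showing (weight is at least 52): on (a) the weight is 69 less the opposing 17 gives net 52, ≥ 52, so (a) meets the standard.
  All elements met. The burden passes to the board.
At Stage 2 the board must meet clear and convincing evidence (weight exceeds 69): on (b) the weight is 65, which does not exceed 69, so (b) does not meet the standard.
  Not every element is met, so the board fails to carry Stage 2.
The shareholder prevails.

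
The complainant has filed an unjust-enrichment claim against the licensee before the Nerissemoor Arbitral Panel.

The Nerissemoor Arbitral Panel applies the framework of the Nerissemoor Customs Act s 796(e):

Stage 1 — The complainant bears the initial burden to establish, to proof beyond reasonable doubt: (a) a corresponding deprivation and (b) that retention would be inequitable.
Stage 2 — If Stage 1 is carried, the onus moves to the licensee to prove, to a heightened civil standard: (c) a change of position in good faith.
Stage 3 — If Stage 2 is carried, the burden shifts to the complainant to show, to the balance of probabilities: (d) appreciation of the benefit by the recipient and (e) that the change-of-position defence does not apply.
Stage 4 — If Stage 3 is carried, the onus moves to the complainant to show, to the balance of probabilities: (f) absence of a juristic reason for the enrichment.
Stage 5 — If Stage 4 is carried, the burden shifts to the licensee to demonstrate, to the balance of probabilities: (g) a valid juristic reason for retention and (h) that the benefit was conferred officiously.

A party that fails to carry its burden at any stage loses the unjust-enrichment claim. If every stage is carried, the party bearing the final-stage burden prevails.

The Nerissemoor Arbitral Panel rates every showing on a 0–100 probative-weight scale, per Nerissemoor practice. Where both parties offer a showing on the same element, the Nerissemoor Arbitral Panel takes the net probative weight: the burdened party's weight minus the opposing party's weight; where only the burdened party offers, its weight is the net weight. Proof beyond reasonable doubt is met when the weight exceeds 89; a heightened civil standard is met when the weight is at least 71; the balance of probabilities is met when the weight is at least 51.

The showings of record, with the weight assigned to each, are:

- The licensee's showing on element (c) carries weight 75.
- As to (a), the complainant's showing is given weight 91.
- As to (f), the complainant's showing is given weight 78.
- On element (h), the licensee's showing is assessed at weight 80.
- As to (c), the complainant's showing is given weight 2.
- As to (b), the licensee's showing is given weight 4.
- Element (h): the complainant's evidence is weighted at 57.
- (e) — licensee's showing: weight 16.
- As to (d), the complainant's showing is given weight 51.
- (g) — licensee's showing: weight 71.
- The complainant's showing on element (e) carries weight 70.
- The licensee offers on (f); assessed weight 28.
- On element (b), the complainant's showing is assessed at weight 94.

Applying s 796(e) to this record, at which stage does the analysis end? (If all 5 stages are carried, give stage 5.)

stage 4

At Stage 1 the complainant must meet proof beyond reasonable doubt (weight exceeds 89): on (a) the weight is 91, > 89, so (a) meets the standard; on (b) the weight is 94 less the opposing 4 gives net 90, > 89, so (b) meets the standard.
  The complainant carries Stage 1; the licensee now bears the burden.
At Stage 2 the licensee must meet a heightened civil standard (weight is at least 71): on (c) the weight is 75 less the opposing 2 gives net 73, ≥ 71, so (c) meets the standard.
  The licensee carries Stage 2; the complainant now bears the burden.
At Stage 3 the complainant must meet the balance of probabilities (weight is at least 51): on (d) the weight is 51, which does reach 51, so (d) meets the standard; on (e) the weight is 70 less the opposing 16 gives net 54, ≥ 51, so (e) meets the standard.
  All elements met. The complainant retains the burden for Stage 4.
At Stage 4 the complainant must meet the balance of probabilities (weight is at least 51): on (f) the weight is 78 less the opposing 28 gives net 50, which does not reach 51, so (f) does not meet the standard.
  Stage 4 not carried; the complainant fails its burden.
The analysis ends at Stage 4; the licensee prevails.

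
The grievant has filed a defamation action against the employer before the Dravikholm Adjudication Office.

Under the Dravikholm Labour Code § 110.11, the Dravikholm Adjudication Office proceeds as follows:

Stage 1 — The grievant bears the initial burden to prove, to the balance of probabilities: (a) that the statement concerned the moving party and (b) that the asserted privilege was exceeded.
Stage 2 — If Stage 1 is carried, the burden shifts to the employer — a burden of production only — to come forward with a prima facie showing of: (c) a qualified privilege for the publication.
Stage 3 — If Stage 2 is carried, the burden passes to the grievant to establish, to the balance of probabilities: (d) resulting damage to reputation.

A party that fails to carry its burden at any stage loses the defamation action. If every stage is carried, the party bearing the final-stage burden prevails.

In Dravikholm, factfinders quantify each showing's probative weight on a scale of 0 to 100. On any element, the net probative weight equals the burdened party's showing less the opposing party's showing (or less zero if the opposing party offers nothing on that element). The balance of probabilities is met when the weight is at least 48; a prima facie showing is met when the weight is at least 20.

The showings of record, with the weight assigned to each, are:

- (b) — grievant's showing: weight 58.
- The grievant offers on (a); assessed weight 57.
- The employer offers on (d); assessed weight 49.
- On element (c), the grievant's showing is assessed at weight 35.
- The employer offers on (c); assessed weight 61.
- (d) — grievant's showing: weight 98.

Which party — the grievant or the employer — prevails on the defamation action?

Stage 1 (grievant, the balance of probabilities, weight is at least 48): (a) 57 ≥ 48 — meets; (b) 58 ≥ 48 — meets.
  The grievant carries Stage 1; the employer now bears the burden.
Stage 2 (employer, a prima facie showing, weight is at least 20): (c) net 61−35=26 ≥ 20 — meets.
  Stage 2 carried; the burden shifts to the grievant.
Stage 3 (grievant, the balance of probabilities, weight is at least 48): (d) net 98−49=49 ≥ 48 — meets.
  The grievant carries the last stage.
With every stage satisfied, the grievant prevails.

grievant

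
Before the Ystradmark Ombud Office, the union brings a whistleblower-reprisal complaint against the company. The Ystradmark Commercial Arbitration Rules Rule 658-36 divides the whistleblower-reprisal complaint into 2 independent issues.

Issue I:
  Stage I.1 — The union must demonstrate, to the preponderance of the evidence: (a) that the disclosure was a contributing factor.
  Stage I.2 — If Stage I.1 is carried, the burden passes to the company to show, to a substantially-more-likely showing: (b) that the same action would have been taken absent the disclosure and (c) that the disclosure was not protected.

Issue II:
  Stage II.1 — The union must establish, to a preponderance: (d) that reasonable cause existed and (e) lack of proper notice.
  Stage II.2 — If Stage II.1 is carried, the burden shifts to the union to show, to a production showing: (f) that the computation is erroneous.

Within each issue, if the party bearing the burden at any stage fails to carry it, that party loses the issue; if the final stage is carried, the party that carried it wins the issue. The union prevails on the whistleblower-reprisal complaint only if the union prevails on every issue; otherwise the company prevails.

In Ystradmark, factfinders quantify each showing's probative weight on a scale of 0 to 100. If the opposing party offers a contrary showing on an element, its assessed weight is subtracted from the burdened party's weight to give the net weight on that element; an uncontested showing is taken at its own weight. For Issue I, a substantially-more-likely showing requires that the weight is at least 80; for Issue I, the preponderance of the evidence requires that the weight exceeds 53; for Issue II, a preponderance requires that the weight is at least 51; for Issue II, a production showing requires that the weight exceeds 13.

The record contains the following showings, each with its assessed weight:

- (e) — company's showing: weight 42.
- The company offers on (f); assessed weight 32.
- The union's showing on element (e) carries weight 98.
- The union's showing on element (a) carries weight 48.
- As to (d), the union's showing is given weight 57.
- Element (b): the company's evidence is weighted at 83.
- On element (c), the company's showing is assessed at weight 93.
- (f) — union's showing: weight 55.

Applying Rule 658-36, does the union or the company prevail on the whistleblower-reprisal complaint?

— Issue I —
Stage I.1 — burden on union; standard: the preponderance of the evidence (weight exceeds 53).
    (a): 48 ≤ 53 [not met]
  Not every element is met, so the union fails to carry Stage I.1.
So the company prevails on this issue.
— Issue II —
Stage II.1 (union, a preponderance, weight is at least 51): (d) 57 ≥ 51 — meets; (e) net 98−42=56 ≥ 51 — meets.
  All elements met. The union retains the burden for Stage II.2.
Stage II.2 (union, a production showing, weight exceeds 13): (f) net 55−32=23 > 13 — meets.
  All elements met at the final stage.
Every stage carried; the union prevails on this issue.
Per-issue: Issue I → company; Issue II → union. The union must prevail on every issue; overall, the company prevails.

company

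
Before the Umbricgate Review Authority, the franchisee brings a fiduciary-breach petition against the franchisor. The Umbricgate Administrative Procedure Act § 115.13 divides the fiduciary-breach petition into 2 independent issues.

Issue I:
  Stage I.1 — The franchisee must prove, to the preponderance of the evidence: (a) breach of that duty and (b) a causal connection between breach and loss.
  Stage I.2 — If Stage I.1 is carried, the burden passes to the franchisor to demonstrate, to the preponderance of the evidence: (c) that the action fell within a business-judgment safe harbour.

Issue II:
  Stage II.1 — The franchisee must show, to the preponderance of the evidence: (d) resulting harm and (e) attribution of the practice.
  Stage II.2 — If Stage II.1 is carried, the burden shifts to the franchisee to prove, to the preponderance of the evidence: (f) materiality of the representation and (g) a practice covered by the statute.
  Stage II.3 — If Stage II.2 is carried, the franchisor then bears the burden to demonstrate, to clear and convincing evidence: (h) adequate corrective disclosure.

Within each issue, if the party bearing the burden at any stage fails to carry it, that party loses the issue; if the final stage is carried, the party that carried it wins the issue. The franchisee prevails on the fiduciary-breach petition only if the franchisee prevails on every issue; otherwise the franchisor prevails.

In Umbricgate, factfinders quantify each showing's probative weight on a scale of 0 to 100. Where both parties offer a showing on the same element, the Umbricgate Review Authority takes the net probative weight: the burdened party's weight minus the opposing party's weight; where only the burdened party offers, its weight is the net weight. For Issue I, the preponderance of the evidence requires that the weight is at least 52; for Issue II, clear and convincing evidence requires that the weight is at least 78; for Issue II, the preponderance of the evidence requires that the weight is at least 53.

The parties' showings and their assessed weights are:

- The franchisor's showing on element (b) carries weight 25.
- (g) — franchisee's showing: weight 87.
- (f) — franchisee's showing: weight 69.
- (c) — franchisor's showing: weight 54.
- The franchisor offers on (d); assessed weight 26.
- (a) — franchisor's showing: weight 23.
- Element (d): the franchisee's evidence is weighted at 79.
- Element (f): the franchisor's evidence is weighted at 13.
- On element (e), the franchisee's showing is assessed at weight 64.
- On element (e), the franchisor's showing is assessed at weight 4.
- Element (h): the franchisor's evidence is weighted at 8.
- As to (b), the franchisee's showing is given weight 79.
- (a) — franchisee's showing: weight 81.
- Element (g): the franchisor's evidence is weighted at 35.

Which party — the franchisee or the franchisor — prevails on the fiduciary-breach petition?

— Issue I —
Stage I.1 (franchisee, the preponderance of the evidence, weight is at least 52): (a) net 81−23=58 ≥ 52 — meets; (b) net 79−25=54 ≥ 52 — meets.
  The franchisee carries Stage I.1; the franchisor now bears the burden.
Stage I.2 (franchisor, the preponderance of the evidence, weight is at least 52): (c) 54 ≥ 52 — meets.
  All elements met at the final stage.
All stages carried — the franchisor prevails on this issue.
— Issue II —
At Stage II.1 the franchisee must meet the preponderance of the evidence (weight is at least 53): on (d) the weight is 79 less the opposing 26 gives net 53, ≥ 53, so (d) meets the standard; on (e) the weight is 64 less the opposing 4 gives net 60, ≥ 53, so (e) meets the standard.
  Stage II.1 is satisfied; the franchisee continues to bear the burden.
At Stage II.2 the franchisee must meet the preponderance of the evidence (weight is at least 53): on (f) the weight is 69 less the opposing 13 gives net 56, ≥ 53, so (f) meets the standard; on (g) the weight is 87 less the opposing 35 gives net 52, < 53, so (g) does not meet the standard.
  Not every element is met, so the franchisee fails to carry Stage II.2.
The franchisor prevails on this issue.
Per-issue: Issue I → franchisor; Issue II → franchisor. The franchisee must prevail on every issue; overall, the franchisor prevails.

franchisor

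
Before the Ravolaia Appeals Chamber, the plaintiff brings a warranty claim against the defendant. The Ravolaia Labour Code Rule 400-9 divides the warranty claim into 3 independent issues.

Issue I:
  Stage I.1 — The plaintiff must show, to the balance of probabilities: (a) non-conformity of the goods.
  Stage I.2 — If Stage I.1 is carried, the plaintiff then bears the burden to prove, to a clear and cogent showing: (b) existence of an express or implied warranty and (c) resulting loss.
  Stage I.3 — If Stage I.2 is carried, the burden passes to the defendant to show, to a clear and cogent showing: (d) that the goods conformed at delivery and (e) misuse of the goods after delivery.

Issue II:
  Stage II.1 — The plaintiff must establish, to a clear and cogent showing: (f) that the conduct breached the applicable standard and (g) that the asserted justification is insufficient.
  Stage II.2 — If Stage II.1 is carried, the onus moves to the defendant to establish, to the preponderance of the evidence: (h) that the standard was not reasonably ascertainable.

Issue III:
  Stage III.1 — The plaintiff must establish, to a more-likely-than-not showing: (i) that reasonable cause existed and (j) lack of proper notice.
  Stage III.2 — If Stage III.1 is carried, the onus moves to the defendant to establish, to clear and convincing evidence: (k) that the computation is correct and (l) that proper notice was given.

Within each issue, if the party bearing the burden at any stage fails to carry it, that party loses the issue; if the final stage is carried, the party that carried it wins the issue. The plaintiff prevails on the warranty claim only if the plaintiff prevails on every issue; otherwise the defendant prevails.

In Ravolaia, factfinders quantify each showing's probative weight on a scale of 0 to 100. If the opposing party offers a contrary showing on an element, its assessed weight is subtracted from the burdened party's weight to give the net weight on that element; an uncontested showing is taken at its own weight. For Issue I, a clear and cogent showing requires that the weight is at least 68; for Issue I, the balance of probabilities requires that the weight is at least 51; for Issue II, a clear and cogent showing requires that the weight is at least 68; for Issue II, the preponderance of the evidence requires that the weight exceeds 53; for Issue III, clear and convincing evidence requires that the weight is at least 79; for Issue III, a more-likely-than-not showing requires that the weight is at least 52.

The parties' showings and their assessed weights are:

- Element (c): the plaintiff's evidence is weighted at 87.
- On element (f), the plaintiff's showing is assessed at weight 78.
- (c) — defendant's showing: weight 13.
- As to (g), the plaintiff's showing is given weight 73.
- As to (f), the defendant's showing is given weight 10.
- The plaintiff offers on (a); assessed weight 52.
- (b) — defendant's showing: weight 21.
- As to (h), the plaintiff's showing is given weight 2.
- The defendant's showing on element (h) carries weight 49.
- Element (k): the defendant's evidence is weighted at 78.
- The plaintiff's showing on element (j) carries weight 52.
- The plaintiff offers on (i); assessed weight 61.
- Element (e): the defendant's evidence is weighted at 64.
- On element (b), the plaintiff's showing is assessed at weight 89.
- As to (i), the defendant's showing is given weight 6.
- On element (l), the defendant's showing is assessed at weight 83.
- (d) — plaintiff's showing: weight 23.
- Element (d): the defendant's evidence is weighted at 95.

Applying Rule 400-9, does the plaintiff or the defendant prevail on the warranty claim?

— Issue I —
Stage I.1 — burden on plaintiff; standard: the balance of probabilities (weight is at least 51).
    (a): 52 ≥ 51 [met]
  Stage I.1 carried; the burden remains with the plaintiff.
Stage I.2 — burden on plaintiff; standard: a clear and cogent showing (weight is at least 68).
    (b): 89 − 21 = 68 ≥ 68 [met]
    (c): 87 − 13 = 74 ≥ 68 [met]
  Stage I.2 carried; the burden shifts to the defendant.
Stage I.3 — burden on defendant; standard: a clear and cogent showing (weight is at least 68).
    (d): 95 − 23 = 72 ≥ 68 [met]
    (e): 64 < 68 [not met]
  Stage I.3 not carried; the defendant fails its burden.
The analysis ends at Stage I.3; the plaintiff prevails on this issue.
— Issue II —
Stage II.1 (plaintiff, a clear and cogent showing, weight is at least 68): (f) net 78−10=68 ≥ 68 — meets; (g) 73 ≥ 68 — meets.
  The plaintiff carries Stage II.1; the defendant now bears the burden.
Stage II.2 (defendant, the preponderance of the evidence, weight exceeds 53): (h) net 49−2=47 ≤ 53 — fails.
  Stage II.2 not carried; the defendant fails its burden.
The plaintiff prevails on this issue.
— Issue III —
Stage III.1 (plaintiff, a more-likely-than-not showing, weight is at least 52): (i) net 61−6=55 ≥ 52 — meets; (j) 52 ≥ 52 — meets.
  Stage III.1 carried; the burden shifts to the defendant.
Stage III.2 (defendant, clear and convincing evidence, weight is at least 79): (k) 78 < 79 — fails; (l) 83 ≥ 79 — meets.
  The defendant does not carry Stage III.2.
The analysis ends at Stage III.2; the plaintiff prevails on this issue.
Per-issue: Issue I → plaintiff; Issue II → plaintiff; Issue III → plaintiff. The plaintiff must prevail on every issue; overall, the plaintiff prevails.

plaintiff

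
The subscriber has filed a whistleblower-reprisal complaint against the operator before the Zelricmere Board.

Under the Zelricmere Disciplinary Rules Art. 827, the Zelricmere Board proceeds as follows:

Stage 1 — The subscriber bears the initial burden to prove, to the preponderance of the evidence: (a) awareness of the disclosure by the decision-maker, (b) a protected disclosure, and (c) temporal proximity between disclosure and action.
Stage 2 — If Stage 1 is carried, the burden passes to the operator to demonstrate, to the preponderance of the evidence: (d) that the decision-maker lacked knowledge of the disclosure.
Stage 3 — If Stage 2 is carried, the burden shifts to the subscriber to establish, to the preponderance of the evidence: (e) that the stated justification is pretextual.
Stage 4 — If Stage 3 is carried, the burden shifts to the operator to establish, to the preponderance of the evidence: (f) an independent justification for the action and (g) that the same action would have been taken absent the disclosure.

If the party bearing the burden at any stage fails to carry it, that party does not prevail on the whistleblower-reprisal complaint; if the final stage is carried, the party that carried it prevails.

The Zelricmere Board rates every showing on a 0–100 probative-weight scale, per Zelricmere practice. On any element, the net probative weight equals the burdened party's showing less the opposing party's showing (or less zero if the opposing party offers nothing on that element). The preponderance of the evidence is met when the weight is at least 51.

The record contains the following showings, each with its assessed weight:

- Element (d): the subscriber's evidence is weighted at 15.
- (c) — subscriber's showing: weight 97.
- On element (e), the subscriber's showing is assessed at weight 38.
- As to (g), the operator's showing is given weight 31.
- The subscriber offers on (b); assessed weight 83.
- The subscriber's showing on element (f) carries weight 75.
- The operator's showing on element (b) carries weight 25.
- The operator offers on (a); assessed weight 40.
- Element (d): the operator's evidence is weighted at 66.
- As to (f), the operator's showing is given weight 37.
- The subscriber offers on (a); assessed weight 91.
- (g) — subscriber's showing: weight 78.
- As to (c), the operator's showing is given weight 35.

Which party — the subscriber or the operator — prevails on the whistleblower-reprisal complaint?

At Stage 1 the subscriber must meet the preponderance of the evidence (weight is at least 51): on (a) the weight is 91 less the opposing 40 gives net 51, which does reach 51, so (a) meets the standard; on (b) the weight is 83 less the opposing 25 gives net 58, which does reach 51, so (b) meets the standard; on (c) the weight is 97 less the opposing 35 gives net 62, which does reach 51, so (c) meets the standard.
  All elements met. The burden passes to the operator.
At Stage 2 the operator must meet the preponderance of the evidence (weight is at least 51): on (d) the weight is 66 less the opposing 15 gives net 51, ≥ 51, so (d) meets the standard.
  Stage 2 carried; the burden shifts to the subscriber.
At Stage 3 the subscriber must meet the preponderance of the evidence (weight is at least 51): on (e) the weight is 38, < 51, so (e) does not meet the standard.
  Stage 3 not carried; the subscriber fails its burden.
So the operator prevails.

operator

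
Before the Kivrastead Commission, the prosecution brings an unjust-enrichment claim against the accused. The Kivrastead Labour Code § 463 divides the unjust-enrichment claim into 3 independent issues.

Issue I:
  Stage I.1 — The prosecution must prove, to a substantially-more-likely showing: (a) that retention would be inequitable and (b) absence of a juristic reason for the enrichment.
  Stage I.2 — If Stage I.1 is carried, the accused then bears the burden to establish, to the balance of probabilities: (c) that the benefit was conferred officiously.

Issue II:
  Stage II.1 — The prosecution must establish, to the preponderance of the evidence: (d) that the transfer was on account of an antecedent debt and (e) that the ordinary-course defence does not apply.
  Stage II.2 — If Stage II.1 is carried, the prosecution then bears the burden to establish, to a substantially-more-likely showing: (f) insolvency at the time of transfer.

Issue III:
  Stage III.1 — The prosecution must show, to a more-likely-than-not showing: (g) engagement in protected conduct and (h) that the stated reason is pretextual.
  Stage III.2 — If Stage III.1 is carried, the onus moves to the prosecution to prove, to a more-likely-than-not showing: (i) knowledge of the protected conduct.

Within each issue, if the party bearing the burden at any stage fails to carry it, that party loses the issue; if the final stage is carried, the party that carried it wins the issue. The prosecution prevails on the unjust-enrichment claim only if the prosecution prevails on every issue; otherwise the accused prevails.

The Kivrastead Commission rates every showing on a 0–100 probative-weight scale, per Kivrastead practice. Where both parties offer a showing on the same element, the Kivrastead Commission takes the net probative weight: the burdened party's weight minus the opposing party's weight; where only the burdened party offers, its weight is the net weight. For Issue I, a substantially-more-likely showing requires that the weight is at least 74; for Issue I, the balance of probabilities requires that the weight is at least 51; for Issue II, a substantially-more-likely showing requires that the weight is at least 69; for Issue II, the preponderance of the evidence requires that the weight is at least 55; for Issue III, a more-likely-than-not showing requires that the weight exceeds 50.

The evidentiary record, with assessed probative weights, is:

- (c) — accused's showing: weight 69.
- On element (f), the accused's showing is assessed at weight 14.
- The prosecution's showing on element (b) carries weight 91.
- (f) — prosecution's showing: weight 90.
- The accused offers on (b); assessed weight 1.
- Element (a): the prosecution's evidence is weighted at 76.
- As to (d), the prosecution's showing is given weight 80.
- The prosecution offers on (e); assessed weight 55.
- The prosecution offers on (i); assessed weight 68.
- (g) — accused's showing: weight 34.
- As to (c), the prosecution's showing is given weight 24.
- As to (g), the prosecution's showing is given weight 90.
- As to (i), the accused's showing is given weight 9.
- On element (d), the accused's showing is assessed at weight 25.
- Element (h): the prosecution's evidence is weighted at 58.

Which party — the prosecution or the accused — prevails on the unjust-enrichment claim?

prosecution

— Issue I —
Stage I.1 — burden on prosecution; standard: a substantially-more-likely showing (weight is at least 74).
    (a): 76 ≥ 74 [met]
    (b): 91 − 1 = 90 ≥ 74 [met]
  All elements met. The burden passes to the accused.
Stage I.2 — burden on accused; standard: the balance of probabilities (weight is at least 51).
    (c): 69 − 24 = 45 < 51 [not met]
  The accused does not carry Stage I.2.
The analysis ends at Stage I.2; the prosecution prevails on this issue.
— Issue II —
Stage II.1 (prosecution, the preponderance of the evidence, weight is at least 55): (d) net 80−25=55 ≥ 55 — meets; (e) 55 ≥ 55 — meets.
  Stage II.1 is satisfied; the prosecution continues to bear the burden.
Stage II.2 (prosecution, a substantially-more-likely showing, weight is at least 69): (f) net 90−14=76 ≥ 69 — meets.
  The prosecution carries the last stage.
All stages carried — the prosecution prevails on this issue.
— Issue III —
Stage III.1 (prosecution, a more-likely-than-not showing, weight exceeds 50): (g) net 90−34=56 > 50 — meets; (h) 58 > 50 — meets.
  Stage III.1 carried; the burden remains with the prosecution.
Stage III.2 (prosecution, a more-likely-than-not showing, weight exceeds 50): (i) net 68−9=59 > 50 — meets.
  The prosecution carries the last stage.
All stages carried — the prosecution prevails on this issue.
Per-issue: Issue I → prosecution; Issue II → prosecution; Issue III → prosecution. The prosecution must prevail on every issue; overall, the prosecution prevails.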